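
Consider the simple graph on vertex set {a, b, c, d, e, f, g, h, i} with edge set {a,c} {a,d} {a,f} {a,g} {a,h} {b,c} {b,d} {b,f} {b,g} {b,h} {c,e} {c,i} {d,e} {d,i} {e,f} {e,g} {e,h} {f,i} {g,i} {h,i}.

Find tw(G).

4

A width-4 tree decomposition is:
Bags: B1 = {a, b, d, e, i}  B2 = {a, b, e, f, i}  B3 = {a, b, e, h, i}  B4 = {a, b, e, g, i}  B5 = {a, b, c, e, i}
Tree: B1–B2, B2–B3, B3–B4, B4–B5
Each bag holds 5 vertices, so the decomposition has width 4, which upper-bounds the treewidth. For the lower bound: the 5 vertex sets {b,d}, {f,i}, {e,h}, {a}, {g} are disjoint, each induces a connected subgraph, and every pair is joined by at least one edge of G. Contracting each set to a single vertex therefore yields K_{5} as a minor, and since treewidth is minor-monotone, tw(G) ≥ tw(K_{5}) = 4. Combining the bounds, tw(G) = 4.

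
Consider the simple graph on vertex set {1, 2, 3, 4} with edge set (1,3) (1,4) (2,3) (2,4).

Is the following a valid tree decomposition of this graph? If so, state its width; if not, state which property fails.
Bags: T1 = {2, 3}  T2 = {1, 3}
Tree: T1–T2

No — vertex 4 appears in no bag.

A tree decomposition must satisfy three properties: every vertex lies in some bag; for every edge, both endpoints lie together in some bag; and for every vertex, the bags containing it form a connected subtree. Here vertex 4 appears in no bag, so the decomposition is invalid.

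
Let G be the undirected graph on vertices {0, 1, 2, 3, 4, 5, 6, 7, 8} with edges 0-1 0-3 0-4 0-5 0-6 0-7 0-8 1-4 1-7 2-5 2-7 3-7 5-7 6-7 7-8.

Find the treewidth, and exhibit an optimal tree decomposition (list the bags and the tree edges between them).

Every bag has size at most 3, so the width is 3 − 1 = 2 and tw(G) ≤ 2. Conversely, {0, 1, 4} is a clique of size 3, and the vertices of any clique must share a bag in every tree decomposition; so some bag has ≥ 3 vertices and tw(G) ≥ 2. Therefore the treewidth is 2.

Treewidth 2.
Bags: B1 = {2, 5, 7}  B2 = {0, 5, 7}  B3 = {0, 6, 7}  B4 = {0, 1, 7}  B5 = {0, 3, 7}  B6 = {0, 1, 4}  B7 = {0, 7, 8}
Tree: B1–B2, B2–B3, B2–B4, B2–B5, B4–B6, B5–B7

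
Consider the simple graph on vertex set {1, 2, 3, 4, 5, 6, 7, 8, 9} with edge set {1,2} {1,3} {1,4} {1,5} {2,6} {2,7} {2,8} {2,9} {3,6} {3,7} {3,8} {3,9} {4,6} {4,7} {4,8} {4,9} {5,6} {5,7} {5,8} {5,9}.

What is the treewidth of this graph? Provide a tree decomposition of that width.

Treewidth 4.
One such decomposition:
Bags: B1 = {2, 3, 4, 5, 9}  B2 = {1, 2, 3, 4, 5}  B3 = {2, 3, 4, 5, 7}  B4 = {2, 3, 4, 5, 8}  B5 = {2, 3, 4, 5, 6}
Tree: B1–B2, B2–B3, B3–B4, B4–B5

Every bag has size at most 5, so the width is 5 − 1 = 4 and tw(G) ≤ 4. For the lower bound: the 5 vertex sets {5,9}, {1,4}, {2,7}, {3}, {8} are disjoint, each induces a connected subgraph, and every pair is joined by at least one edge of G. Contracting each set to a single vertex therefore yields K_{5} as a minor, and since treewidth is minor-monotone, tw(G) ≥ tw(K_{5}) = 4. Combining the bounds, tw(G) = 4.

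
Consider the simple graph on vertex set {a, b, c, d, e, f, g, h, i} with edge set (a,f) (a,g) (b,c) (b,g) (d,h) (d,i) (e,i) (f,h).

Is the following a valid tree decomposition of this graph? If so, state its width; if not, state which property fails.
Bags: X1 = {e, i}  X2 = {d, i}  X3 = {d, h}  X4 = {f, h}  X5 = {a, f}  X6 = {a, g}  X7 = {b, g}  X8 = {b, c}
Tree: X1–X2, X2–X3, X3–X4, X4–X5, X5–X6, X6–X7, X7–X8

Vertex coverage: the bags together contain {a, b, c, d, e, f, g, h, i}, the full vertex set. Edge coverage: each edge of G has both endpoints in at least one bag. Running intersection: for every vertex, the bags containing it form a connected subtree. All three properties hold, so this is a valid tree decomposition of width max|bag| − 1 = 1, and hence tw(G) ≤ 1.

Yes; width 1.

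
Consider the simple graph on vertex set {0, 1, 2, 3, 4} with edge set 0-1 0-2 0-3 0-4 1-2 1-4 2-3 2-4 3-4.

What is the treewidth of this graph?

3

A width-3 tree decomposition is:
Bags: B1 = {0, 1, 2, 4}  B2 = {0, 2, 3, 4}
Tree: B1–B2
The largest bag has 4 vertices, giving width 3; this decomposition certifies tw(G) ≤ 3. On the other hand G contains the 4-clique {0, 1, 2, 4}. A clique must lie in a single bag of any decomposition, so no decomposition can have width below 3. Combining the bounds, tw(G) = 3.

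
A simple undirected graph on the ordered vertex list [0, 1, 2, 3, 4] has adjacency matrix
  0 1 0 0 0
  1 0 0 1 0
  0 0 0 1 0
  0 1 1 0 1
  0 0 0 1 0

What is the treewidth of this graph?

A width-1 tree decomposition is:
Bags: B1 = {1, 3}  B2 = {0, 1}  B3 = {3, 4}  B4 = {2, 3}
Tree: B1–B2, B1–B3, B1–B4
The largest bag has 2 vertices, giving width 1; this decomposition certifies tw(G) ≤ 1. Any graph with an edge has treewidth ≥ 1, and G has the edge 3–1. The upper and lower bounds meet at 1, so that is the treewidth.

1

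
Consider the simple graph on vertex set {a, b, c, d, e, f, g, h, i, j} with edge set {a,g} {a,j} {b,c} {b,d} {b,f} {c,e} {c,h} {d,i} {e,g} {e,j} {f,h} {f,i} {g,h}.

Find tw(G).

2

A width-2 tree decomposition is:
Bags: B1 = {a, e, j}  B2 = {a, e, g}  B3 = {c, e, g}  B4 = {c, g, h}  B5 = {b, c, h}  B6 = {b, f, h}  B7 = {b, d, f}  B8 = {d, f, i}
Tree: B1–B2, B2–B3, B3–B4, B4–B5, B5–B6, B6–B7, B7–B8
Every bag has size at most 3, so the width is 3 − 1 = 2 and tw(G) ≤ 2. Since j–a–g–e–j is a cycle in G, G is not acyclic. Forests are exactly the graphs of treewidth ≤ 1, so tw(G) ≥ 2. Hence tw(G) = 2 exactly.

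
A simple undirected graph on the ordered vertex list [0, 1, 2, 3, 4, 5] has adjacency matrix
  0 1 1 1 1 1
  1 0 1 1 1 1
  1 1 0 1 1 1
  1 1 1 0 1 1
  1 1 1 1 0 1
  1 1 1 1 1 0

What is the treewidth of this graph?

A width-5 tree decomposition is:
Bags: B1 = {0, 1, 2, 3, 4, 5}
Tree: (single bag)
A single bag containing all 6 vertices is trivially a valid decomposition of width 5. On the other hand G contains the 6-clique {0, 1, 2, 3, 4, 5}. A clique must lie in a single bag of any decomposition, so no decomposition can have width below 5. Hence tw(G) = 5 exactly.

5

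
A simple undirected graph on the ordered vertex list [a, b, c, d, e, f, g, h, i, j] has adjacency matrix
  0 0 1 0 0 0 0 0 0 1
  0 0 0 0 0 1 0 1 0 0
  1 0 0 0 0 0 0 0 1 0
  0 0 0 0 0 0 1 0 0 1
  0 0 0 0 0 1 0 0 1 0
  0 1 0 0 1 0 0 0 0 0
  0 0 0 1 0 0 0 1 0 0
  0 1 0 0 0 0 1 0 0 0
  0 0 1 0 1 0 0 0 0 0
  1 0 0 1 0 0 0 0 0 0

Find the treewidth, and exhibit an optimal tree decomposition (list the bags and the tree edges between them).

The largest bag has 3 vertices, giving width 2; this decomposition certifies tw(G) ≤ 2. The edges d–g–h–b–f–e–i–c–a–j–d form a cycle, so G is not a tree and its treewidth is at least 2. The upper and lower bounds meet at 2, so that is the treewidth.

Treewidth 2.
One optimal decomposition is:
Bags: B1 = {d, g, h}  B2 = {b, d, h}  B3 = {b, d, f}  B4 = {d, e, f}  B5 = {d, e, i}  B6 = {c, d, i}  B7 = {a, c, d}  B8 = {a, d, j}
Tree: B1–B2, B2–B3, B3–B4, B4–B5, B5–B6, B6–B7, B7–B8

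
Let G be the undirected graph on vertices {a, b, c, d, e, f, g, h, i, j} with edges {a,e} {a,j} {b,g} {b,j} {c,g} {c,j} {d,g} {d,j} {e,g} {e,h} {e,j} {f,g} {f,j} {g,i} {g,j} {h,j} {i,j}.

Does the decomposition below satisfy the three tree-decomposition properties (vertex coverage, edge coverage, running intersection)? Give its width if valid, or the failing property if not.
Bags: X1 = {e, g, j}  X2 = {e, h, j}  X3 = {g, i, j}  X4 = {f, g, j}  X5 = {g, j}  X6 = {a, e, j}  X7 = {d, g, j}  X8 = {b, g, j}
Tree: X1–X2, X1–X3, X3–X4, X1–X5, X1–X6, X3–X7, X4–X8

A tree decomposition must satisfy three properties: every vertex lies in some bag; for every edge, both endpoints lie together in some bag; and for every vertex, the bags containing it form a connected subtree. Here vertex c appears in no bag, so the decomposition is invalid.

No — vertex c appears in no bag.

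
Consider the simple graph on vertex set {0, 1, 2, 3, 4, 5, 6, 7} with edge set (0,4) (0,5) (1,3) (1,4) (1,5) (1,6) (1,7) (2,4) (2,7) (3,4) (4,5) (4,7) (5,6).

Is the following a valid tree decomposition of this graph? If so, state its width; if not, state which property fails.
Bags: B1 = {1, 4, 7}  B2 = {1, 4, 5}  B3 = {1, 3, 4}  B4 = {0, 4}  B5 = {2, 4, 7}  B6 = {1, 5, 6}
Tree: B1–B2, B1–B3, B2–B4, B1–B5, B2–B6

No — edge (5,0) lies in no bag.

A tree decomposition must satisfy three properties: every vertex lies in some bag; for every edge, both endpoints lie together in some bag; and for every vertex, the bags containing it form a connected subtree. Here edge (5,0) lies in no bag, so the decomposition is invalid.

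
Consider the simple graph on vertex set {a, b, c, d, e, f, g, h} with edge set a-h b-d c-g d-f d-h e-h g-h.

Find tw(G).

A width-1 tree decomposition is:
Bags: B1 = {b, d}  B2 = {d, f}  B3 = {d, h}  B4 = {a, h}  B5 = {e, h}  B6 = {g, h}  B7 = {c, g}
Tree: B1–B2, B2–B3, B3–B4, B4–B5, B4–B6, B6–B7
Every bag has size at most 2, so the width is 2 − 1 = 1 and tw(G) ≤ 1. Since G has at least one edge (e.g. d–b), it is not an edgeless graph, so tw(G) ≥ 1. Hence tw(G) = 1 exactly.

1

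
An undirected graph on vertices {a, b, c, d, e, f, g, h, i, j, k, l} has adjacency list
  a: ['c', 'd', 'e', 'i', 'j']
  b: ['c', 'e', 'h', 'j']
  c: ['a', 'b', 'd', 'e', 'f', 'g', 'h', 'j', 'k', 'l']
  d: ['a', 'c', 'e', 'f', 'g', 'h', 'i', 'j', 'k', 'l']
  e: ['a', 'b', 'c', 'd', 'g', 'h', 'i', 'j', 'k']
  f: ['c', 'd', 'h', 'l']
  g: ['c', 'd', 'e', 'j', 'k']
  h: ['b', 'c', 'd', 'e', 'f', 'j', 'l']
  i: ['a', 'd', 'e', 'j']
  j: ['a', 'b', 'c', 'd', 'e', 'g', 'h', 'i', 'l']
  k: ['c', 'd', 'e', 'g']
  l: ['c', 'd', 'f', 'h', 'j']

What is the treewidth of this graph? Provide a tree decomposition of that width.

Treewidth 4.
One optimal decomposition is:
Bags: B1 = {c, d, h, j, l}  B2 = {c, d, e, h, j}  B3 = {c, d, f, h, l}  B4 = {a, c, d, e, j}  B5 = {c, d, e, g, j}  B6 = {b, c, e, h, j}  B7 = {c, d, e, g, k}  B8 = {a, d, e, i, j}
Tree: B1–B2, B1–B3, B2–B4, B2–B5, B2–B6, B5–B7, B4–B8

Each bag holds 5 vertices, so the decomposition has width 4, which upper-bounds the treewidth. On the other hand G contains the 5-clique {c, d, e, g, j}. A clique must lie in a single bag of any decomposition, so no decomposition can have width below 4. Hence tw(G) = 4 exactly.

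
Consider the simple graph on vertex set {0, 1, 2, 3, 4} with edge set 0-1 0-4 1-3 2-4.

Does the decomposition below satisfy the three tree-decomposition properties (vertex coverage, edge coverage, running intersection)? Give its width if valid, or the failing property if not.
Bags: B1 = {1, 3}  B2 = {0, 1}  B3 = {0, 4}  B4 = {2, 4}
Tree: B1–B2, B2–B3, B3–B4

Yes; width 1.

Every vertex of G appears in some bag (union = {0, 1, 2, 3, 4}); every edge is covered by a bag; and for each vertex v the set of bags containing v is connected in the bag tree. The decomposition is therefore valid. The largest bag has 2 vertices, so the width is 1.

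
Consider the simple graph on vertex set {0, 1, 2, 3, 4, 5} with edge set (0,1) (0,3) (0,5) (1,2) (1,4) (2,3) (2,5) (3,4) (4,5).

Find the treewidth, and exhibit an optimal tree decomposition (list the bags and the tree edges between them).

Treewidth 3.
One such decomposition:
Bags: B1 = {0, 1, 3, 5}  B2 = {1, 3, 4, 5}  B3 = {1, 2, 3, 5}
Tree: B1–B2, B2–B3

The largest bag has 4 vertices, giving width 3; this decomposition certifies tw(G) ≤ 3. For the lower bound: the 4 vertex sets {0,5}, {3,4}, {1}, {2} are disjoint, each induces a connected subgraph, and every pair is joined by at least one edge of G. Contracting each set to a single vertex therefore yields K_{4} as a minor, and since treewidth is minor-monotone, tw(G) ≥ tw(K_{4}) = 3. Hence tw(G) = 3 exactly.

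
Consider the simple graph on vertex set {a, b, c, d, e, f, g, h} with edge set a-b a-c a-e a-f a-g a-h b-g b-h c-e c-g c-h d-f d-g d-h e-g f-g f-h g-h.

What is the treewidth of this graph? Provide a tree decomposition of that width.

The largest bag has 4 vertices, giving width 3; this decomposition certifies tw(G) ≤ 3. For the lower bound, the 4 vertices {a, c, e, g} are pairwise adjacent, and any tree decomposition puts a clique entirely inside one bag — forcing width ≥ 3. Therefore the treewidth is 3.

Treewidth 3.
Bags: B1 = {a, c, g, h}  B2 = {a, c, e, g}  B3 = {a, f, g, h}  B4 = {d, f, g, h}  B5 = {a, b, g, h}
Tree: B1–B2, B1–B3, B3–B4, B1–B5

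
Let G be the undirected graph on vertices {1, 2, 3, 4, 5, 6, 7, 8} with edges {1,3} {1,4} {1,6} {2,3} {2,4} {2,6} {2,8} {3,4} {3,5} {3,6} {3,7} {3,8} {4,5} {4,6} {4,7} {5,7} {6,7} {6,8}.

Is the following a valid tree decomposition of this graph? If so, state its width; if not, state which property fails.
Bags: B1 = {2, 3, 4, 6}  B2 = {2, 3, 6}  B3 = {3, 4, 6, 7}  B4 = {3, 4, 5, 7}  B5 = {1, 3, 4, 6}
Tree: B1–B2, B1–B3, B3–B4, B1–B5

A tree decomposition must satisfy three properties: every vertex lies in some bag; for every edge, both endpoints lie together in some bag; and for every vertex, the bags containing it form a connected subtree. Here vertex 8 appears in no bag, so the decomposition is invalid.

No — vertex 8 appears in no bag.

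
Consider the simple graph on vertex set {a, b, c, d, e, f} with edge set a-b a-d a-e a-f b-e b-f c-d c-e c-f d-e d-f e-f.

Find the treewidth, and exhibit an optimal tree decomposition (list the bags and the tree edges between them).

Every bag has size at most 4, so the width is 4 − 1 = 3 and tw(G) ≤ 3. On the other hand G contains the 4-clique {c, d, e, f}. A clique must lie in a single bag of any decomposition, so no decomposition can have width below 3. Combining the bounds, tw(G) = 3.

Treewidth 3.
One optimal decomposition is:
Bags: B1 = {a, d, e, f}  B2 = {c, d, e, f}  B3 = {a, b, e, f}
Tree: B1–B2, B1–B3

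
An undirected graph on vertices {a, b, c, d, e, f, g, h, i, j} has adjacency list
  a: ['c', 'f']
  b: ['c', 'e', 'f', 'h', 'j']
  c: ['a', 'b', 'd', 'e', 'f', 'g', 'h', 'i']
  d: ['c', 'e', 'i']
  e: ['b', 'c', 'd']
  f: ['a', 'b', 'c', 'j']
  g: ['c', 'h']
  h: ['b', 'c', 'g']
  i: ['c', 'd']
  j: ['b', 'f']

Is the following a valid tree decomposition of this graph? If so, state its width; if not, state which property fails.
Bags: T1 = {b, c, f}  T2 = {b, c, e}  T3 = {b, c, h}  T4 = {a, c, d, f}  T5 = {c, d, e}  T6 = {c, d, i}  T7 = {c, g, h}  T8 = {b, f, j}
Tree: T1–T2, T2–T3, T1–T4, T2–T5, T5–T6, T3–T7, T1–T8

A tree decomposition must satisfy three properties: every vertex lies in some bag; for every edge, both endpoints lie together in some bag; and for every vertex, the bags containing it form a connected subtree. Here bags containing vertex d are not connected in the tree, so the decomposition is invalid.

No — bags containing vertex d are not connected in the tree.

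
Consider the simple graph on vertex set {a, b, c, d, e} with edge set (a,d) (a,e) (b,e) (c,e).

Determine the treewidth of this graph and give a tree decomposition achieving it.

Each bag holds 2 vertices, so the decomposition has width 1, which upper-bounds the treewidth. G has an edge, so its treewidth is at least 1. Therefore the treewidth is 1.

Treewidth 1.
One such decomposition:
Bags: B1 = {b, e}  B2 = {a, e}  B3 = {a, d}  B4 = {c, e}
Tree: B1–B2, B2–B3, B2–B4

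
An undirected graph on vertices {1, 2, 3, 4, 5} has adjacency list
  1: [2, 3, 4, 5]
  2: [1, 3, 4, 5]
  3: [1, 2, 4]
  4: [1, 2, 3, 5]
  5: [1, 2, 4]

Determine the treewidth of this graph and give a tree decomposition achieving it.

Treewidth 3.
Bags: B1 = {1, 2, 4, 5}  B2 = {1, 2, 3, 4}
Tree: B1–B2

Every bag has size at most 4, so the width is 4 − 1 = 3 and tw(G) ≤ 3. For the lower bound, the 4 vertices {1, 2, 3, 4} are pairwise adjacent, and any tree decomposition puts a clique entirely inside one bag — forcing width ≥ 3. Hence tw(G) = 3 exactly.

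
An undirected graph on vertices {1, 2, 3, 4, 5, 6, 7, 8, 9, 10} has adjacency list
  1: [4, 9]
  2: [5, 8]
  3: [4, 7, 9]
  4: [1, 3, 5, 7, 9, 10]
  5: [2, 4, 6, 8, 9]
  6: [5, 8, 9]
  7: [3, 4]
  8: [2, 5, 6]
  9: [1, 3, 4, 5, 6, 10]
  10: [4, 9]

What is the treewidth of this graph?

A width-2 tree decomposition is:
Bags: B1 = {4, 5, 9}  B2 = {5, 6, 9}  B3 = {5, 6, 8}  B4 = {4, 9, 10}  B5 = {3, 4, 9}  B6 = {2, 5, 8}  B7 = {1, 4, 9}  B8 = {3, 4, 7}
Tree: B1–B2, B2–B3, B1–B4, B1–B5, B3–B6, B1–B7, B5–B8
Each bag holds 3 vertices, so the decomposition has width 2, which upper-bounds the treewidth. On the other hand G contains the 3-clique {2, 5, 8}. A clique must lie in a single bag of any decomposition, so no decomposition can have width below 2. Combining the bounds, tw(G) = 2.

2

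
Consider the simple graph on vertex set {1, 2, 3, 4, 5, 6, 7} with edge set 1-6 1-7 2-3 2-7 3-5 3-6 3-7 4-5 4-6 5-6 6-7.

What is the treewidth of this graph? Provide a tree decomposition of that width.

Each bag holds 3 vertices, so the decomposition has width 2, which upper-bounds the treewidth. Conversely, {2, 3, 7} is a clique of size 3, and the vertices of any clique must share a bag in every tree decomposition; so some bag has ≥ 3 vertices and tw(G) ≥ 2. Therefore the treewidth is 2.

Treewidth 2.
Bags: B1 = {3, 5, 6}  B2 = {3, 6, 7}  B3 = {1, 6, 7}  B4 = {4, 5, 6}  B5 = {2, 3, 7}
Tree: B1–B2, B2–B3, B1–B4, B2–B5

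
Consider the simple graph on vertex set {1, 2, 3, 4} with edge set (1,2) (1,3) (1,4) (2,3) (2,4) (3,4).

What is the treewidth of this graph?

3

A width-3 tree decomposition is:
Bags: B1 = {1, 2, 3, 4}
Tree: (single bag)
A single bag containing all 4 vertices is trivially a valid decomposition of width 3. For the lower bound, the 4 vertices {1, 2, 3, 4} are pairwise adjacent, and any tree decomposition puts a clique entirely inside one bag — forcing width ≥ 3. Therefore the treewidth is 3.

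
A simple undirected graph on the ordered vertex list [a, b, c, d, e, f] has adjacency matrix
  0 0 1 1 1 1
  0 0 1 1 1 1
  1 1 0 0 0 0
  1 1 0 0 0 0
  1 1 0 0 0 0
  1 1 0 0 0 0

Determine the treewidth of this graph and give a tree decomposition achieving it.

The largest bag has 3 vertices, giving width 2; this decomposition certifies tw(G) ≤ 2. The edges b–c–a–d–b form a cycle, so G is not a tree and its treewidth is at least 2. Therefore the treewidth is 2.

Treewidth 2.
One such decomposition:
Bags: B1 = {a, b, c}  B2 = {a, b, d}  B3 = {a, b, e}  B4 = {a, b, f}
Tree: B1–B2, B2–B3, B3–B4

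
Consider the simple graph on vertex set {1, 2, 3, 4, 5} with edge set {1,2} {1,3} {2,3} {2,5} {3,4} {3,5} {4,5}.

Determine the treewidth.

2

A width-2 tree decomposition is:
Bags: B1 = {2, 3, 5}  B2 = {3, 4, 5}  B3 = {1, 2, 3}
Tree: B1–B2, B1–B3
Each bag holds 3 vertices, so the decomposition has width 2, which upper-bounds the treewidth. For the lower bound, the 3 vertices {1, 2, 3} are pairwise adjacent, and any tree decomposition puts a clique entirely inside one bag — forcing width ≥ 2. Combining the bounds, tw(G) = 2.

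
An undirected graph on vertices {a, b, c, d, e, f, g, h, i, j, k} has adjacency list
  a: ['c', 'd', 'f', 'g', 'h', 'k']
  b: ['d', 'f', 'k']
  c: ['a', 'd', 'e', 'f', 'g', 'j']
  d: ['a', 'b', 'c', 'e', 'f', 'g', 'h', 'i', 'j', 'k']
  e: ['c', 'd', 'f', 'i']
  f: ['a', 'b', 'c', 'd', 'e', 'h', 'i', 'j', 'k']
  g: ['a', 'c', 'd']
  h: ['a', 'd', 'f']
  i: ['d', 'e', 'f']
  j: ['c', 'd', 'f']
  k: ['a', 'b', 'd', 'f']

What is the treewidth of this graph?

3

A width-3 tree decomposition is:
Bags: B1 = {a, d, f, k}  B2 = {b, d, f, k}  B3 = {a, c, d, f}  B4 = {a, c, d, g}  B5 = {c, d, e, f}  B6 = {d, e, f, i}  B7 = {c, d, f, j}  B8 = {a, d, f, h}
Tree: B1–B2, B1–B3, B3–B4, B3–B5, B5–B6, B5–B7, B3–B8
The largest bag has 4 vertices, giving width 3; this decomposition certifies tw(G) ≤ 3. On the other hand G contains the 4-clique {a, c, d, g}. A clique must lie in a single bag of any decomposition, so no decomposition can have width below 3. Hence tw(G) = 3 exactly.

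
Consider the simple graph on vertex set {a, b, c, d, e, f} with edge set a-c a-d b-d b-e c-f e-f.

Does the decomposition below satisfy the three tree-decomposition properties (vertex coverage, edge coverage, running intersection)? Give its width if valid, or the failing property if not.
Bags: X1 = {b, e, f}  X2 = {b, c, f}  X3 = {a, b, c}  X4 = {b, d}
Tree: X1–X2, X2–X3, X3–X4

A tree decomposition must satisfy three properties: every vertex lies in some bag; for every edge, both endpoints lie together in some bag; and for every vertex, the bags containing it form a connected subtree. Here edge (a,d) lies in no bag, so the decomposition is invalid.

No — edge (a,d) lies in no bag.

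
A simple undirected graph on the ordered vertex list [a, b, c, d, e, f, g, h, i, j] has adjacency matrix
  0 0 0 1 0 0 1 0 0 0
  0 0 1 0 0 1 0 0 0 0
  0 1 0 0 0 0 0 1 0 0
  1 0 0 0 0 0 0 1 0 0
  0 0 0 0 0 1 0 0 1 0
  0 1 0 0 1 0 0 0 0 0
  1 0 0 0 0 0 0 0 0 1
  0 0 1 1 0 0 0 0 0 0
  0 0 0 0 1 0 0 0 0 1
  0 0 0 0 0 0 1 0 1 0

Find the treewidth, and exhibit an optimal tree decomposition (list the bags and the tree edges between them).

Every bag has size at most 3, so the width is 3 − 1 = 2 and tw(G) ≤ 2. For the lower bound, G contains the cycle d–h–c–b–f–e–i–j–g–a–d, so G is not a forest; only forests have treewidth ≤ 1, hence tw(G) ≥ 2. The upper and lower bounds meet at 2, so that is the treewidth.

Treewidth 2.
One such decomposition:
Bags: B1 = {c, d, h}  B2 = {b, c, d}  B3 = {b, d, f}  B4 = {d, e, f}  B5 = {d, e, i}  B6 = {d, i, j}  B7 = {d, g, j}  B8 = {a, d, g}
Tree: B1–B2, B2–B3, B3–B4, B4–B5, B5–B6, B6–B7, B7–B8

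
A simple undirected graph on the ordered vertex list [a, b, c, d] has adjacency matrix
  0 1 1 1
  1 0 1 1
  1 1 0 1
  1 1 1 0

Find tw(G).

3

A width-3 tree decomposition is:
Bags: B1 = {a, b, c, d}
Tree: (single bag)
A single bag containing all 4 vertices is trivially a valid decomposition of width 3. On the other hand G contains the 4-clique {a, b, c, d}. A clique must lie in a single bag of any decomposition, so no decomposition can have width below 3. Therefore the treewidth is 3.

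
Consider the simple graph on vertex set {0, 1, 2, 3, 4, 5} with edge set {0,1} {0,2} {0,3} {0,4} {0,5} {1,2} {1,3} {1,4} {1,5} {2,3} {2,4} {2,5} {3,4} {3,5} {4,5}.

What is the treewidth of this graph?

A width-5 tree decomposition is:
Bags: B1 = {0, 1, 2, 3, 4, 5}
Tree: (single bag)
A single bag containing all 6 vertices is trivially a valid decomposition of width 5. Conversely, {0, 1, 2, 3, 4, 5} is a clique of size 6, and the vertices of any clique must share a bag in every tree decomposition; so some bag has ≥ 6 vertices and tw(G) ≥ 5. The upper and lower bounds meet at 5, so that is the treewidth.

5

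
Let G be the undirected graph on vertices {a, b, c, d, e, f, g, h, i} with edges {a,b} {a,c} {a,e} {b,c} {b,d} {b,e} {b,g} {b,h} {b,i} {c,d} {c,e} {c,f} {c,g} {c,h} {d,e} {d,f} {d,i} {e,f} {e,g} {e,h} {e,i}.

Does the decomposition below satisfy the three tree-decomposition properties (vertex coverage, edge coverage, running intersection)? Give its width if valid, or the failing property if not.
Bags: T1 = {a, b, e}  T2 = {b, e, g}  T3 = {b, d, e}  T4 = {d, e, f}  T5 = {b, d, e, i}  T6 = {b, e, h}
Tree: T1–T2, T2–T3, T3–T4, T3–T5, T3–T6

A tree decomposition must satisfy three properties: every vertex lies in some bag; for every edge, both endpoints lie together in some bag; and for every vertex, the bags containing it form a connected subtree. Here vertex c appears in no bag, so the decomposition is invalid.

No — vertex c appears in no bag.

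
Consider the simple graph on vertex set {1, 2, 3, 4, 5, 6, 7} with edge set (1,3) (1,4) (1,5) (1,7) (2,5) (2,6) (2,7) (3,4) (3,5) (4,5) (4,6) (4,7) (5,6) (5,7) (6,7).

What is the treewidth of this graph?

A width-3 tree decomposition is:
Bags: B1 = {4, 5, 6, 7}  B2 = {1, 4, 5, 7}  B3 = {1, 3, 4, 5}  B4 = {2, 5, 6, 7}
Tree: B1–B2, B2–B3, B1–B4
Every bag has size at most 4, so the width is 4 − 1 = 3 and tw(G) ≤ 3. Conversely, {2, 5, 6, 7} is a clique of size 4, and the vertices of any clique must share a bag in every tree decomposition; so some bag has ≥ 4 vertices and tw(G) ≥ 3. Combining the bounds, tw(G) = 3.

3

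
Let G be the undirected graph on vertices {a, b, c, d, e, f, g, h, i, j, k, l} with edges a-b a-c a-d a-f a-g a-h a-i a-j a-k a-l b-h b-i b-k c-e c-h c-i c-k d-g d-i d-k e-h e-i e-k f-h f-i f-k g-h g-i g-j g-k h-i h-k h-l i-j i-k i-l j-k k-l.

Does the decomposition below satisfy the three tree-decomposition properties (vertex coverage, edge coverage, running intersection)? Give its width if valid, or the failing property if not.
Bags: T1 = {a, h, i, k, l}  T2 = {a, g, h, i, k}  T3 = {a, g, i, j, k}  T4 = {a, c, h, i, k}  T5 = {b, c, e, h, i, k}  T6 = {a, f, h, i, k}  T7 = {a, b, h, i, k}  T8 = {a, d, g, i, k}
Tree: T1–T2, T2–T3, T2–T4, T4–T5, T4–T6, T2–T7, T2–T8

No — bags containing vertex b are not connected in the tree.

A tree decomposition must satisfy three properties: every vertex lies in some bag; for every edge, both endpoints lie together in some bag; and for every vertex, the bags containing it form a connected subtree. Here bags containing vertex b are not connected in the tree, so the decomposition is invalid.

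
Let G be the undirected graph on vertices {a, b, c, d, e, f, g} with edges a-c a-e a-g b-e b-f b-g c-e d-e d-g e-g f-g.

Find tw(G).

A width-2 tree decomposition is:
Bags: B1 = {b, e, g}  B2 = {d, e, g}  B3 = {a, e, g}  B4 = {b, f, g}  B5 = {a, c, e}
Tree: B1–B2, B2–B3, B1–B4, B3–B5
Each bag holds 3 vertices, so the decomposition has width 2, which upper-bounds the treewidth. For the lower bound, the 3 vertices {d, e, g} are pairwise adjacent, and any tree decomposition puts a clique entirely inside one bag — forcing width ≥ 2. Hence tw(G) = 2 exactly.

2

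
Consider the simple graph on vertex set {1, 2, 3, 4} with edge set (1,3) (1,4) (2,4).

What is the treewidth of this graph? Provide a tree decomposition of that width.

Treewidth 1.
Bags: B1 = {2, 4}  B2 = {1, 4}  B3 = {1, 3}
Tree: B1–B2, B2–B3

Every bag has size at most 2, so the width is 2 − 1 = 1 and tw(G) ≤ 1. G has an edge, so its treewidth is at least 1. Therefore the treewidth is 1.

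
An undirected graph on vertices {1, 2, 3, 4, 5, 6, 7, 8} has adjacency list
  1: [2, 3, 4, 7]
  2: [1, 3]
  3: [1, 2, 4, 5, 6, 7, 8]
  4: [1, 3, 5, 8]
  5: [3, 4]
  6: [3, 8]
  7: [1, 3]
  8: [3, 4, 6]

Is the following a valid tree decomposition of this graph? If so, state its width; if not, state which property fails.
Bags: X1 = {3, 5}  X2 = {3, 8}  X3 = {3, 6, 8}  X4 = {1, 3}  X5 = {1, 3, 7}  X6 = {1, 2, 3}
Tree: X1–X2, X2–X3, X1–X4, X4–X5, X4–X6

No — vertex 4 appears in no bag.

A tree decomposition must satisfy three properties: every vertex lies in some bag; for every edge, both endpoints lie together in some bag; and for every vertex, the bags containing it form a connected subtree. Here vertex 4 appears in no bag, so the decomposition is invalid.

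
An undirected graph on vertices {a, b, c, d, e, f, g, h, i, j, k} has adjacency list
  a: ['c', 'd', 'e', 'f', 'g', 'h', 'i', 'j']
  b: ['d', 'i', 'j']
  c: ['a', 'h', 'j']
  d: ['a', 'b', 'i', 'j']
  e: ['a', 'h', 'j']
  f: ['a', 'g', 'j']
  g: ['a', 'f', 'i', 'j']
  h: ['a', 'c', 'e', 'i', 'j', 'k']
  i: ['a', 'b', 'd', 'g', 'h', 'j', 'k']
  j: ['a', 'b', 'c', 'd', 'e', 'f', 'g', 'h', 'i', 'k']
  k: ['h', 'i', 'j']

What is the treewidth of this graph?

3

A width-3 tree decomposition is:
Bags: B1 = {a, g, i, j}  B2 = {a, h, i, j}  B3 = {h, i, j, k}  B4 = {a, e, h, j}  B5 = {a, f, g, j}  B6 = {a, c, h, j}  B7 = {a, d, i, j}  B8 = {b, d, i, j}
Tree: B1–B2, B2–B3, B2–B4, B1–B5, B2–B6, B2–B7, B7–B8
Every bag has size at most 4, so the width is 4 − 1 = 3 and tw(G) ≤ 3. On the other hand G contains the 4-clique {a, d, i, j}. A clique must lie in a single bag of any decomposition, so no decomposition can have width below 3. The upper and lower bounds meet at 3, so that is the treewidth.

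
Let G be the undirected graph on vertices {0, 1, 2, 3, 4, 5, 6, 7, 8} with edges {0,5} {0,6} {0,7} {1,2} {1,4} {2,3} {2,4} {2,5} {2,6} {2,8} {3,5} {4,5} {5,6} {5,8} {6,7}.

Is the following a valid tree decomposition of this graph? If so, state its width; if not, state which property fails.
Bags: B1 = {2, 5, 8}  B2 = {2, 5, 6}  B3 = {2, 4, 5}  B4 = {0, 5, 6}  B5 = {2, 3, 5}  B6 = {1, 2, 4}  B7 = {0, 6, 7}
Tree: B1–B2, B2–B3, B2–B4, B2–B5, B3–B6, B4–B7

Vertex coverage: the bags together contain {0, 1, 2, 3, 4, 5, 6, 7, 8}, the full vertex set. Edge coverage: each edge of G has both endpoints in at least one bag. Running intersection: for every vertex, the bags containing it form a connected subtree. All three properties hold, so this is a valid tree decomposition of width max|bag| − 1 = 2, and hence tw(G) ≤ 2.

Yes; width 2.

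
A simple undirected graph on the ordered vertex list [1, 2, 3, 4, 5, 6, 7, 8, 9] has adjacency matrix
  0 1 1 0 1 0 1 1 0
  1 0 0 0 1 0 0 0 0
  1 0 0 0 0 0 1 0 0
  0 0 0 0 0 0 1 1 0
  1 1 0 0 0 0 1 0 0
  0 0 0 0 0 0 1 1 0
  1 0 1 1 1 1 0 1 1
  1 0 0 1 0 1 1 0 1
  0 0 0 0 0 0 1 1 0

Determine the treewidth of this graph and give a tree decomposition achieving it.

Each bag holds 3 vertices, so the decomposition has width 2, which upper-bounds the treewidth. On the other hand G contains the 3-clique {1, 2, 5}. A clique must lie in a single bag of any decomposition, so no decomposition can have width below 2. Combining the bounds, tw(G) = 2.

Treewidth 2.
One optimal decomposition is:
Bags: B1 = {1, 3, 7}  B2 = {1, 7, 8}  B3 = {1, 5, 7}  B4 = {6, 7, 8}  B5 = {4, 7, 8}  B6 = {7, 8, 9}  B7 = {1, 2, 5}
Tree: B1–B2, B1–B3, B2–B4, B2–B5, B4–B6, B3–B7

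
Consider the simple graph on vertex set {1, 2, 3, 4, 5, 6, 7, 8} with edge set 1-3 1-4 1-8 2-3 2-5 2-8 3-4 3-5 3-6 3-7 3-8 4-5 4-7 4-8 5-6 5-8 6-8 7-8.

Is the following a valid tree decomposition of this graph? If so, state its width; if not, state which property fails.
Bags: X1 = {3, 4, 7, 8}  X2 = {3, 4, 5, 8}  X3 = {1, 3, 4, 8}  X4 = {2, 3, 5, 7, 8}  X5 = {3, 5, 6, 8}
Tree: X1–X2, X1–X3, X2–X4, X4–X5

No — bags containing vertex 7 are not connected in the tree.

A tree decomposition must satisfy three properties: every vertex lies in some bag; for every edge, both endpoints lie together in some bag; and for every vertex, the bags containing it form a connected subtree. Here bags containing vertex 7 are not connected in the tree, so the decomposition is invalid.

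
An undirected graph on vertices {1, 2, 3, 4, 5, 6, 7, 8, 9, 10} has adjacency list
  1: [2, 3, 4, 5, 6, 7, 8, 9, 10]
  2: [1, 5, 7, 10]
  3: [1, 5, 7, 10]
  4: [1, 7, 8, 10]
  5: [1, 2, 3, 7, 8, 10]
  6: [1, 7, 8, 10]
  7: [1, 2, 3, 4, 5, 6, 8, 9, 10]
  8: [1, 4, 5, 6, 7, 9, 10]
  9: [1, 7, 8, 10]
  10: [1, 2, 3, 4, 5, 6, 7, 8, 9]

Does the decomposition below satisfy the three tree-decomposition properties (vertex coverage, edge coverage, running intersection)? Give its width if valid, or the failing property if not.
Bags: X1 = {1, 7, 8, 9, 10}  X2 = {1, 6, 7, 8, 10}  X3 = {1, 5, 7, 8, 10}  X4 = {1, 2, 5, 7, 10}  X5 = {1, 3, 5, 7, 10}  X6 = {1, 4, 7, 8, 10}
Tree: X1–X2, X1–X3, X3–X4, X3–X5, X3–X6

Vertex coverage: the bags together contain {1, 2, 3, 4, 5, 6, 7, 8, 9, 10}, the full vertex set. Edge coverage: each edge of G has both endpoints in at least one bag. Running intersection: for every vertex, the bags containing it form a connected subtree. All three properties hold, so this is a valid tree decomposition of width max|bag| − 1 = 4, and hence tw(G) ≤ 4.

Yes; width 4.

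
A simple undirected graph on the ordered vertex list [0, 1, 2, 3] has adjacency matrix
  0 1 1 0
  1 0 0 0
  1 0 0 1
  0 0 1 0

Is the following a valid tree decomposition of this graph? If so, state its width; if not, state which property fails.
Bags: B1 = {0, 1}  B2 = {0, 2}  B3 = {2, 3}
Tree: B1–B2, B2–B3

Vertex coverage: the bags together contain {0, 1, 2, 3}, the full vertex set. Edge coverage: each edge of G has both endpoints in at least one bag. Running intersection: for every vertex, the bags containing it form a connected subtree. All three properties hold, so this is a valid tree decomposition of width max|bag| − 1 = 1, and hence tw(G) ≤ 1.

Yes; width 1.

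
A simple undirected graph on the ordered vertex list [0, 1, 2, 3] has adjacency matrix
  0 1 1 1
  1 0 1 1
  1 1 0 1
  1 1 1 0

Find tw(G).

A width-3 tree decomposition is:
Bags: B1 = {0, 1, 2, 3}
Tree: (single bag)
With just one bag of size 4, the width is 4 − 1 = 3, so tw(G) ≤ 3. Conversely, {0, 1, 2, 3} is a clique of size 4, and the vertices of any clique must share a bag in every tree decomposition; so some bag has ≥ 4 vertices and tw(G) ≥ 3. The upper and lower bounds meet at 3, so that is the treewidth.

3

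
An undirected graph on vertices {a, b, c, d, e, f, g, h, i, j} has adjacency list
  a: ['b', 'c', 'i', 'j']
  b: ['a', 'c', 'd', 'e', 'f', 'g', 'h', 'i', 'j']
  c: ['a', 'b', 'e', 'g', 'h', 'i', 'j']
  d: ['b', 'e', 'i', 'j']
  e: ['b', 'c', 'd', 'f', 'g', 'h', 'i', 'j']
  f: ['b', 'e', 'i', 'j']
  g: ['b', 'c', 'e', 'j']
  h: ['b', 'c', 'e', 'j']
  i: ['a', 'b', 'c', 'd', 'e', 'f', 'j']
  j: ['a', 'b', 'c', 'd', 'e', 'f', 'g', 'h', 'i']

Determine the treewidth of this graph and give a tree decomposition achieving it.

The largest bag has 5 vertices, giving width 4; this decomposition certifies tw(G) ≤ 4. For the lower bound, the 5 vertices {b, c, e, g, j} are pairwise adjacent, and any tree decomposition puts a clique entirely inside one bag — forcing width ≥ 4. Hence tw(G) = 4 exactly.

Treewidth 4.
One such decomposition:
Bags: B1 = {b, c, e, i, j}  B2 = {b, c, e, h, j}  B3 = {b, d, e, i, j}  B4 = {b, c, e, g, j}  B5 = {b, e, f, i, j}  B6 = {a, b, c, i, j}
Tree: B1–B2, B1–B3, B2–B4, B1–B5, B1–B6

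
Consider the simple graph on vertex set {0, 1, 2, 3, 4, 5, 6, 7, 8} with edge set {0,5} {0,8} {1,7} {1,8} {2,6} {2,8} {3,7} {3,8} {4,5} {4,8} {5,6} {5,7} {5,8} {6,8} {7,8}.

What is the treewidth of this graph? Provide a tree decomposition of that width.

Every bag has size at most 3, so the width is 3 − 1 = 2 and tw(G) ≤ 2. For the lower bound, the 3 vertices {1, 7, 8} are pairwise adjacent, and any tree decomposition puts a clique entirely inside one bag — forcing width ≥ 2. The upper and lower bounds meet at 2, so that is the treewidth.

Treewidth 2.
Bags: B1 = {4, 5, 8}  B2 = {5, 6, 8}  B3 = {0, 5, 8}  B4 = {5, 7, 8}  B5 = {2, 6, 8}  B6 = {1, 7, 8}  B7 = {3, 7, 8}
Tree: B1–B2, B2–B3, B1–B4, B2–B5, B4–B6, B4–B7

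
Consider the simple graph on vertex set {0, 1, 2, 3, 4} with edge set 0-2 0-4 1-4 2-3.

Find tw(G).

1

A width-1 tree decomposition is:
Bags: B1 = {2, 3}  B2 = {0, 2}  B3 = {0, 4}  B4 = {1, 4}
Tree: B1–B2, B2–B3, B3–B4
The largest bag has 2 vertices, giving width 1; this decomposition certifies tw(G) ≤ 1. Since G has at least one edge (e.g. 2–3), it is not an edgeless graph, so tw(G) ≥ 1. Therefore the treewidth is 1.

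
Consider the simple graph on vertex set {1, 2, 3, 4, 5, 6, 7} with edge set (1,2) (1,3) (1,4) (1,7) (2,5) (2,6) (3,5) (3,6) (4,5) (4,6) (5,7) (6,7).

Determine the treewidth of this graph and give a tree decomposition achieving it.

Treewidth 3.
Bags: B1 = {1, 4, 5, 6}  B2 = {1, 3, 5, 6}  B3 = {1, 2, 5, 6}  B4 = {1, 5, 6, 7}
Tree: B1–B2, B2–B3, B3–B4

Every bag has size at most 4, so the width is 4 − 1 = 3 and tw(G) ≤ 3. For the lower bound: the 4 vertex sets {4,6}, {3,5}, {1}, {2} are disjoint, each induces a connected subgraph, and every pair is joined by at least one edge of G. Contracting each set to a single vertex therefore yields K_{4} as a minor, and since treewidth is minor-monotone, tw(G) ≥ tw(K_{4}) = 3. The upper and lower bounds meet at 3, so that is the treewidth.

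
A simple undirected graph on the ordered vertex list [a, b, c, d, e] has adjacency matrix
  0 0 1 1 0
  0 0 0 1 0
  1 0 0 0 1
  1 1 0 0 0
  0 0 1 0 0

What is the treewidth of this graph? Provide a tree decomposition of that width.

Treewidth 1.
One optimal decomposition is:
Bags: B1 = {b, d}  B2 = {a, d}  B3 = {a, c}  B4 = {c, e}
Tree: B1–B2, B2–B3, B3–B4

The largest bag has 2 vertices, giving width 1; this decomposition certifies tw(G) ≤ 1. G has an edge, so its treewidth is at least 1. Therefore the treewidth is 1.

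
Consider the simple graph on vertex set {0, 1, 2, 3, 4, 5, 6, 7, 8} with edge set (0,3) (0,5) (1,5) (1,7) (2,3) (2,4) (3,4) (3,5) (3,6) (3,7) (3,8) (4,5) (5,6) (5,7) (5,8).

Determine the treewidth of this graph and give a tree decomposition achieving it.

Every bag has size at most 3, so the width is 3 − 1 = 2 and tw(G) ≤ 2. On the other hand G contains the 3-clique {1, 5, 7}. A clique must lie in a single bag of any decomposition, so no decomposition can have width below 2. The upper and lower bounds meet at 2, so that is the treewidth.

Treewidth 2.
One such decomposition:
Bags: B1 = {3, 5, 7}  B2 = {3, 4, 5}  B3 = {1, 5, 7}  B4 = {3, 5, 6}  B5 = {2, 3, 4}  B6 = {3, 5, 8}  B7 = {0, 3, 5}
Tree: B1–B2, B1–B3, B2–B4, B2–B5, B1–B6, B1–B7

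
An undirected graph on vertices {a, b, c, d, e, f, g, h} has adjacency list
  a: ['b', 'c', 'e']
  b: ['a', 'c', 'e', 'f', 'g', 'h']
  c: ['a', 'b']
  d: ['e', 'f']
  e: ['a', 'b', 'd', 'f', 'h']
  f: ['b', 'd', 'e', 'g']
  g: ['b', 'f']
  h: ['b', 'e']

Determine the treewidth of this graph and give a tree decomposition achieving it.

Each bag holds 3 vertices, so the decomposition has width 2, which upper-bounds the treewidth. For the lower bound, the 3 vertices {d, e, f} are pairwise adjacent, and any tree decomposition puts a clique entirely inside one bag — forcing width ≥ 2. Combining the bounds, tw(G) = 2.

Treewidth 2.
Bags: B1 = {b, f, g}  B2 = {b, e, f}  B3 = {d, e, f}  B4 = {a, b, e}  B5 = {a, b, c}  B6 = {b, e, h}
Tree: B1–B2, B2–B3, B2–B4, B4–B5, B2–B6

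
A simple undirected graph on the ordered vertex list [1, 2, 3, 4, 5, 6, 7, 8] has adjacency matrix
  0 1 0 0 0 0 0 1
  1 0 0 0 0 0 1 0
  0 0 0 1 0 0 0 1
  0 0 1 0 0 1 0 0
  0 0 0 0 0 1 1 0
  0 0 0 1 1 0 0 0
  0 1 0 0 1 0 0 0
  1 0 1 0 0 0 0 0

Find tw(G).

A width-2 tree decomposition is:
Bags: B1 = {5, 6, 7}  B2 = {4, 6, 7}  B3 = {3, 4, 7}  B4 = {3, 7, 8}  B5 = {1, 7, 8}  B6 = {1, 2, 7}
Tree: B1–B2, B2–B3, B3–B4, B4–B5, B5–B6
Each bag holds 3 vertices, so the decomposition has width 2, which upper-bounds the treewidth. The edges 7–5–6–4–3–8–1–2–7 form a cycle, so G is not a tree and its treewidth is at least 2. Combining the bounds, tw(G) = 2.

2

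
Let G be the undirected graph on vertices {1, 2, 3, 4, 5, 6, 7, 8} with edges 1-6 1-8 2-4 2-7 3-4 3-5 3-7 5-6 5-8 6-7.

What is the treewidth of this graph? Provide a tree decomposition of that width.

Treewidth 2.
One such decomposition:
Bags: B1 = {2, 4, 7}  B2 = {3, 4, 7}  B3 = {3, 6, 7}  B4 = {3, 5, 6}  B5 = {1, 5, 6}  B6 = {1, 5, 8}
Tree: B1–B2, B2–B3, B3–B4, B4–B5, B5–B6

The largest bag has 3 vertices, giving width 2; this decomposition certifies tw(G) ≤ 2. Since 2–4–3–7–2 is a cycle in G, G is not acyclic. Forests are exactly the graphs of treewidth ≤ 1, so tw(G) ≥ 2. Combining the bounds, tw(G) = 2.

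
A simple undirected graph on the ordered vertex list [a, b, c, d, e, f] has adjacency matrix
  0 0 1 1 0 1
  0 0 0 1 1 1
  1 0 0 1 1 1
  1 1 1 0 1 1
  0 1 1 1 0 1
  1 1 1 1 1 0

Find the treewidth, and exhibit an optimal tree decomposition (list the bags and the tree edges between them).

Treewidth 3.
One optimal decomposition is:
Bags: B1 = {c, d, e, f}  B2 = {a, c, d, f}  B3 = {b, d, e, f}
Tree: B1–B2, B1–B3

The largest bag has 4 vertices, giving width 3; this decomposition certifies tw(G) ≤ 3. Conversely, {c, d, e, f} is a clique of size 4, and the vertices of any clique must share a bag in every tree decomposition; so some bag has ≥ 4 vertices and tw(G) ≥ 3. Hence tw(G) = 3 exactly.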